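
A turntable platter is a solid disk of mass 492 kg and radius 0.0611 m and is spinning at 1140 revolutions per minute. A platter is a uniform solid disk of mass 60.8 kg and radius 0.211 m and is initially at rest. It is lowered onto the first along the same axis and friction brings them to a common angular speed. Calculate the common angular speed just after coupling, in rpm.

The coupling torques are internal; angular momentum about the shared axis is conserved.
Moments of inertia: I_A = ½(492)(0.0611)² = 0.9184 kg·m²; I_B = ½(60.8)(0.211)² = 1.353 kg·m².
Taking A's sense as positive: L = (0.9184)(1140) = 1047 kg·m²·rpm.
Combined I = 0.9184 + 1.353 = 2.272 kg·m².
ω_f = L / I = 1047 / 2.272 = 460.8 rpm.

|ω_f| ≈ 461 rpm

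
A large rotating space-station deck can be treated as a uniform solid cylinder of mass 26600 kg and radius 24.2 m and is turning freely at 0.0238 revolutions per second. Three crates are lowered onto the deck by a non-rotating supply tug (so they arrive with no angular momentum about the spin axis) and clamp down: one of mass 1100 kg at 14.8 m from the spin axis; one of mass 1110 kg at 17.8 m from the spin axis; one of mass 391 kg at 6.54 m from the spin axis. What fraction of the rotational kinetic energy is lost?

The added mass arrives with no angular momentum about the spin axis, and any external torque about the spin axis is negligible, so the system's angular momentum is conserved.
I_p = ½(26600)(24.2)² = 7.789e+06 kg·m².
Added inertia Σmr² = (1100)(14.8)² + (1110)(17.8)² + (391)(6.54)² = 6.094e+05 kg·m²; I_f = 7.789e+06 + 6.094e+05 = 8.398e+06 kg·m².
ω_f = I_p ω_i / I_f = (7.789e+06)(0.0238) / 8.398e+06 = 0.02207 rev/s.
KE_i = ½(7.789e+06)(0.1495 rad/s)² = 87090 J; KE_f = ½(8.398e+06)(0.1387)² = 80770 J.
Fraction lost = 0.07256.

fraction ≈ 0.0726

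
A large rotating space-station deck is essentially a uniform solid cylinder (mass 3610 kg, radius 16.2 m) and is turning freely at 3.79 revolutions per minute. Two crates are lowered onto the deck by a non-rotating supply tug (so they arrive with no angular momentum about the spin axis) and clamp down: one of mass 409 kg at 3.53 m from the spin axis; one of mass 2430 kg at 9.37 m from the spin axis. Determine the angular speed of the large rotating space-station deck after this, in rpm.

ω_f ≈ 2.59 rpm

The added mass arrives with no angular momentum about the spin axis, and any external torque about the spin axis is negligible, so the system's angular momentum is conserved.
I_p = ½(3610)(16.2)² = 4.737e+05 kg·m².
Added inertia Σmr² = (409)(3.53)² + (2430)(9.37)² = 2.184e+05 kg·m²; I_f = 4.737e+05 + 2.184e+05 = 6.921e+05 kg·m².
ω_f = I_p ω_i / I_f = (4.737e+05)(3.79) / 6.921e+05 = 2.594 rpm.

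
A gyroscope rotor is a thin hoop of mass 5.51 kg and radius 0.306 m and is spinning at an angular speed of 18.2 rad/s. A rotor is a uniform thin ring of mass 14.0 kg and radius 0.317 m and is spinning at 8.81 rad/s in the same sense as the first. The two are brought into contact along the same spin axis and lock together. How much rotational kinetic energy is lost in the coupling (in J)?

No external torque acts about the common axis, so total angular momentum is conserved.
Moments of inertia: I_A = (5.51)(0.306)² = 0.5159 kg·m²; I_B = (14.0)(0.317)² = 1.407 kg·m².
Taking A's sense as positive: L = (0.5159)(18.2) + (1.407)(8.81) = 21.78 kg·m²·rad/s.
Combined I = 0.5159 + 1.407 = 1.923 kg·m².
ω_f = L / I = 21.78 / 1.923 = 11.33 rad/s.
KE_i = ½ΣIω² = 140.0 J; KE_f = ½(1.923)(11.33)² = 123.4 J.

ΔKE lost ≈ 16.6 J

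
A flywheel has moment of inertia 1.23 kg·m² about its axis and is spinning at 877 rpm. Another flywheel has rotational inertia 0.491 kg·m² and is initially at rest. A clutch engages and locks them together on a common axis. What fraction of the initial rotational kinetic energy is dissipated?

fraction ≈ 0.285

No external torque acts about the common axis, so total angular momentum is conserved.
Taking A's sense as positive: L = (1.230)(877) = 1079 kg·m²·rpm.
Combined I = 1.230 + 0.4910 = 1.721 kg·m².
ω_f = L / I = 1079 / 1.721 = 626.8 rpm.
KE_i = ½ΣIω² = 5187 J; KE_f = ½(1.721)(65.64)² = 3707 J.
Fraction dissipated = (KE_i − KE_f)/KE_i = 0.2853.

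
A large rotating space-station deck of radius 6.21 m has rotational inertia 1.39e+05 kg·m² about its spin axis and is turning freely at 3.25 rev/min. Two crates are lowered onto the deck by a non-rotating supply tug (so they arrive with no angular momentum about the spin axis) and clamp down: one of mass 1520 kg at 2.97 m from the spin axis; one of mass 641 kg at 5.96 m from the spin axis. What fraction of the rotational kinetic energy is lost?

The added mass arrives with no angular momentum about the spin axis, and any external torque about the spin axis is negligible, so the system's angular momentum is conserved.
Added inertia Σmr² = (1520)(2.97)² + (641)(5.96)² = 36180 kg·m²; I_f = 1.390e+05 + 36180 = 1.752e+05 kg·m².
ω_f = I_p ω_i / I_f = (1.390e+05)(3.25) / 1.752e+05 = 2.579 rpm.
KE_i = ½(1.390e+05)(0.3403 rad/s)² = 8050 J; KE_f = ½(1.752e+05)(0.2701)² = 6388 J.
Fraction lost = 0.2065.

fraction ≈ 0.207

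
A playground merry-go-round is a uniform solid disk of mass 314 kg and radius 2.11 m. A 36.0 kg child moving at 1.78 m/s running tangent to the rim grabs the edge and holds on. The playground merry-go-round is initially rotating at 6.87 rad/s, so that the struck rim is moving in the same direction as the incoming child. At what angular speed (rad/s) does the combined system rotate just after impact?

About the axle the impulsive forces during the collision are internal, so angular momentum about that axis is conserved.
I_p = ½(314)(2.11)² = 699.0 kg·m². Taking the sense of the child's angular momentum as positive, L_{child} = m v R = (36.0)(1.78)(2.11) = 135.2 kg·m²/s.
L_i = +I_p ω_p + m v R = +(699.0)(6.87) + 135.2 = 4937 kg·m²/s.
After sticking, I_f = I_p + m R² = 699.0 + (36.0)(2.11)² = 859.3 kg·m².
ω_f = L_i / I_f = 4937 / 859.3 = 5.746 rad/s.

|ω_f| ≈ 5.75 rad/s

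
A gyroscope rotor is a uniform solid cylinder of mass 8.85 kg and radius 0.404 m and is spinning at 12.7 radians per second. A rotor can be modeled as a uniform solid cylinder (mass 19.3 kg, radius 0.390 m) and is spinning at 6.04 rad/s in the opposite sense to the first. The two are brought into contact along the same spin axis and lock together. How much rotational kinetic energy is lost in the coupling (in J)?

The coupling torques are internal; angular momentum about the shared axis is conserved.
Moments of inertia: I_A = ½(8.85)(0.404)² = 0.7222 kg·m²; I_B = ½(19.3)(0.390)² = 1.468 kg·m².
Taking A's sense as positive: L = (0.7222)(12.7) − (1.468)(6.04) = 0.3070 kg·m²·rad/s.
Combined I = 0.7222 + 1.468 = 2.190 kg·m².
ω_f = L / I = 0.3070 / 2.190 = 0.1402 rad/s.
KE_i = ½ΣIω² = 85.02 J; KE_f = ½(2.190)(0.1402)² = 0.02152 J.

ΔKE lost ≈ 85.0 J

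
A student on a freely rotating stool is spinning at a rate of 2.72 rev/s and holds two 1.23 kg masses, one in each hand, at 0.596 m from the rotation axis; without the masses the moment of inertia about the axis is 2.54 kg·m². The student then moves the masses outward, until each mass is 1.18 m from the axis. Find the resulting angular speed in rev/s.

ω₂ ≈ 1.56 rev/s

Angular momentum about the spin axis is conserved since the torque about it is zero.
I₁ = 2.54 + 2(1.23)(0.596)² = 3.414 kg·m²; I₂ = 2.54 + 2(1.23)(1.18)² = 5.965 kg·m².
ω₂ = I₁ω₁ / I₂ = (3.414)(2.72 rev/s) / (5.965) = 1.557 rev/s.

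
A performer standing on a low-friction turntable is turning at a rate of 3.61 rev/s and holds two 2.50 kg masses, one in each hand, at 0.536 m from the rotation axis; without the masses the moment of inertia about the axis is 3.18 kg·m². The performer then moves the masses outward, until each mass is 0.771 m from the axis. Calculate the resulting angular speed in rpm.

Angular momentum about the spin axis is conserved since the torque about it is zero.
I₁ = 3.18 + 2(2.50)(0.536)² = 4.616 kg·m²; I₂ = 3.18 + 2(2.50)(0.771)² = 6.152 kg·m².
ω₂ = I₁ω₁ / I₂ = (4.616)(3.61 rev/s) / (6.152) = 2.709 rev/s = 162.5 rpm.

ω₂ ≈ 163 rpm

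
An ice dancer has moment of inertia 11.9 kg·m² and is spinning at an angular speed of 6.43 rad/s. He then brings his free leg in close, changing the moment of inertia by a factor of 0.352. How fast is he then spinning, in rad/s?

No external torque acts about the spin axis, so angular momentum is conserved.
I₂ = 0.352 × 11.9 = 4.189 kg·m².
ω₂ = I₁ω₁ / I₂ = (11.90)(6.43 rad/s) / (4.189) = 18.27 rad/s.

ω₂ ≈ 18.3 rad/s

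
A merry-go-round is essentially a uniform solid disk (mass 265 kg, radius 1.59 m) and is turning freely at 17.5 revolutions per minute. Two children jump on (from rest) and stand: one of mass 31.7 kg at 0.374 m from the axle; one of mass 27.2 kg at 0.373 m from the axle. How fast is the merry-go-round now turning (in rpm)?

The added mass arrives with no angular momentum about the axle, and any external torque about the axle is negligible, so the system's angular momentum is conserved.
I_p = ½(265)(1.59)² = 335.0 kg·m².
Added inertia Σmr² = (31.7)(0.374)² + (27.2)(0.373)² = 8.218 kg·m²; I_f = 335.0 + 8.218 = 343.2 kg·m².
ω_f = I_p ω_i / I_f = (335.0)(17.5) / 343.2 = 17.08 rpm.

ω_f ≈ 17.1 rpm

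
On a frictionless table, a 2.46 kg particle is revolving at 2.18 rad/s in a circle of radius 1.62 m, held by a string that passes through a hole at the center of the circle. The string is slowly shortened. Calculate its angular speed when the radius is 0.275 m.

ω₂ ≈ 75.7 rad/s

The constraining force is radial, so m r² ω about the center is conserved.
ω₂ = ω₁ (r₁/r₂)² = (2.18)(1.62/0.275)² = 75.65 rad/s.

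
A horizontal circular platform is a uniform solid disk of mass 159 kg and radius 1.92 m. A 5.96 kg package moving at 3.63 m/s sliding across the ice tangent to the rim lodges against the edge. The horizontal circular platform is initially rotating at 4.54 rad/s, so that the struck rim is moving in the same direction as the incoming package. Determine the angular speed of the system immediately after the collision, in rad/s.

The axle reaction passes through the central axle and exerts no torque about it; angular momentum about the central axle is conserved through the impact.
I_p = ½(159)(1.92)² = 293.1 kg·m². Taking the sense of the package's angular momentum as positive, L_{package} = m v R = (5.96)(3.63)(1.92) = 41.54 kg·m²/s.
L_i = +I_p ω_p + m v R = +(293.1)(4.54) + 41.54 = 1372 kg·m²/s.
After sticking, I_f = I_p + m R² = 293.1 + (5.96)(1.92)² = 315.0 kg·m².
ω_f = L_i / I_f = 1372 / 315.0 = 4.355 rad/s.

|ω_f| ≈ 4.36 rad/s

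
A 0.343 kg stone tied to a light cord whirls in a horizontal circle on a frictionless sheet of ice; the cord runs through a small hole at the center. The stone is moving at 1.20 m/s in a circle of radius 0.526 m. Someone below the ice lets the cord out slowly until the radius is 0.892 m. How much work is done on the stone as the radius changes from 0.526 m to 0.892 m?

W ≈ -0.161 J

Central (radial) force ⇒ zero torque about the center ⇒ m v r is constant.
v₂ = v₁ r₁ / r₂ = (1.20)(0.526) / (0.892) = 0.7076 m/s.
W = ΔKE = ½m(v₂² − v₁²) = -0.1611 J.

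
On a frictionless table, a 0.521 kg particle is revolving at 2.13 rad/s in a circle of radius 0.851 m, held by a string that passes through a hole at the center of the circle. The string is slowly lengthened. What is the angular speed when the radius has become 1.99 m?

The constraining force is radial, so m r² ω about the center is conserved.
ω₂ = ω₁ (r₁/r₂)² = (2.13)(0.851/1.99)² = 0.3895 rad/s.

ω₂ ≈ 0.390 rad/s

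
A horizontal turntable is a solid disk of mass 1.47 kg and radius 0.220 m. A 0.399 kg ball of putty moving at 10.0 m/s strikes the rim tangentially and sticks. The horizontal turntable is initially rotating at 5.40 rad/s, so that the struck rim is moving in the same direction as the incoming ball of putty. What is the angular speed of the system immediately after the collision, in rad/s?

|ω_f| ≈ 19.5 rad/s

The axle reaction passes through the axle and exerts no torque about it; angular momentum about the axle is conserved through the impact.
I_p = ½(1.47)(0.220)² = 0.03557 kg·m². Taking the sense of the ball of putty's angular momentum as positive, L_{ball} = m v R = (0.399)(10.0)(0.220) = 0.8778 kg·m²/s.
L_i = +I_p ω_p + m v R = +(0.03557)(5.40) + 0.8778 = 1.070 kg·m²/s.
After sticking, I_f = I_p + m R² = 0.03557 + (0.399)(0.220)² = 0.05489 kg·m².
ω_f = L_i / I_f = 1.070 / 0.05489 = 19.49 rad/s.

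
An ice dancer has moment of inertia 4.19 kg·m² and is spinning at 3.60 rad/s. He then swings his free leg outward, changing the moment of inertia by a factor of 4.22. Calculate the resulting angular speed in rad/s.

ω₂ ≈ 0.853 rad/s

No external torque acts about the spin axis, so angular momentum is conserved.
I₂ = 4.22 × 4.19 = 17.68 kg·m².
ω₂ = I₁ω₁ / I₂ = (4.190)(3.60 rad/s) / (17.68) = 0.8531 rad/s.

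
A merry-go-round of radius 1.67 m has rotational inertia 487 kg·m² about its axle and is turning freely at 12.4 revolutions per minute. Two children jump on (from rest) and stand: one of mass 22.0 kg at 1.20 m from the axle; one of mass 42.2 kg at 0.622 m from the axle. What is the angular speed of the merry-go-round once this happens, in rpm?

ω_f ≈ 11.3 rpm

The added mass arrives with no angular momentum about the axle, and any external torque about the axle is negligible, so the system's angular momentum is conserved.
Added inertia Σmr² = (22.0)(1.20)² + (42.2)(0.622)² = 48.01 kg·m²; I_f = 487.0 + 48.01 = 535.0 kg·m².
ω_f = I_p ω_i / I_f = (487.0)(12.4) / 535.0 = 11.29 rpm.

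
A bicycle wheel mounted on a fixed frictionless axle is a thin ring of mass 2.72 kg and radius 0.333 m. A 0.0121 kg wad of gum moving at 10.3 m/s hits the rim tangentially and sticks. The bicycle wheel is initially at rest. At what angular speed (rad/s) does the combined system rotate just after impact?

About the axle the impulsive forces during the collision are internal, so angular momentum about that axis is conserved.
I_p = (2.72)(0.333)² = 0.3016 kg·m². Taking the sense of the wad of gum's angular momentum as positive, L_{wad} = m v R = (0.0121)(10.3)(0.333) = 0.04150 kg·m²/s.
L_i = 0 + 0.04150 = 0.04150 kg·m²/s.
After sticking, I_f = I_p + m R² = 0.3016 + (0.0121)(0.333)² = 0.3030 kg·m².
ω_f = L_i / I_f = 0.04150 / 0.3030 = 0.1370 rad/s.

|ω_f| ≈ 0.137 rad/s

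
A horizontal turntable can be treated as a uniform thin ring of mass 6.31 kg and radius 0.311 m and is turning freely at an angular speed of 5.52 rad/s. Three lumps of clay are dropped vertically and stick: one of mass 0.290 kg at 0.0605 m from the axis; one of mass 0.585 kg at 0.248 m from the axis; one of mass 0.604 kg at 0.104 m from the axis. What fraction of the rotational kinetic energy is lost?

No external torque acts about the axis; L_before = L_after.
I_p = (6.31)(0.311)² = 0.6103 kg·m².
Added inertia Σmr² = (0.290)(0.0605)² + (0.585)(0.248)² + (0.604)(0.104)² = 0.04357 kg·m²; I_f = 0.6103 + 0.04357 = 0.6539 kg·m².
ω_f = I_p ω_i / I_f = (0.6103)(5.52) / 0.6539 = 5.152 rad/s.
KE_i = ½(0.6103)(5.520 rad/s)² = 9.298 J; KE_f = ½(0.6539)(5.152)² = 8.679 J.
Fraction lost = 0.06664.

fraction ≈ 0.0666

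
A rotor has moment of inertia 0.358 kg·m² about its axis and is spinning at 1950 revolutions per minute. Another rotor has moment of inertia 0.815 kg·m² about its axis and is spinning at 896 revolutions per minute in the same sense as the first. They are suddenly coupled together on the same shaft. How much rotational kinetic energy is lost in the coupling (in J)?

No external torque acts about the common axis, so total angular momentum is conserved.
Taking A's sense as positive: L = (0.3580)(1950) + (0.8150)(896) = 1428 kg·m²·rpm.
Combined I = 0.3580 + 0.8150 = 1.173 kg·m².
ω_f = L / I = 1428 / 1.173 = 1218 rpm.
KE_i = ½ΣIω² = 11050 J; KE_f = ½(1.173)(127.5)² = 9537 J.

ΔKE lost ≈ 1520 J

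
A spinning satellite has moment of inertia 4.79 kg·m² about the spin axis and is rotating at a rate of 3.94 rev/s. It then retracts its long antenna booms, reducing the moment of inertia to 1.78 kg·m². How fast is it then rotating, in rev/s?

Angular momentum about the spin axis is conserved since the torque about it is zero.
ω₂ = I₁ω₁ / I₂ = (4.790)(3.94 rev/s) / (1.780) = 10.60 rev/s.

ω₂ ≈ 10.6 rev/s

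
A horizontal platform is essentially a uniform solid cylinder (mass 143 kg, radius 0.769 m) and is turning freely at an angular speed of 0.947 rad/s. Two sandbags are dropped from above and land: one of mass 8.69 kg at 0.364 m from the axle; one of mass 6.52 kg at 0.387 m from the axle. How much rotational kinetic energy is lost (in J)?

No external torque acts about the axle; L_before = L_after.
I_p = ½(143)(0.769)² = 42.28 kg·m².
Added inertia Σmr² = (8.69)(0.364)² + (6.52)(0.387)² = 2.128 kg·m²; I_f = 42.28 + 2.128 = 44.41 kg·m².
ω_f = I_p ω_i / I_f = (42.28)(0.947) / 44.41 = 0.9016 rad/s.
KE_i = ½(42.28)(0.9470 rad/s)² = 18.96 J; KE_f = ½(44.41)(0.9016)² = 18.05 J.

energy lost ≈ 0.908 J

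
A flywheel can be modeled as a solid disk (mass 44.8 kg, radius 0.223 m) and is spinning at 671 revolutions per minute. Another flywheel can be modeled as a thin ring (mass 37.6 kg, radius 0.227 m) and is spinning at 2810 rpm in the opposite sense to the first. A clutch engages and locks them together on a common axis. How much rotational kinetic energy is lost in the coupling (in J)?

ΔKE lost ≈ 47000 J

No external torque acts about the common axis, so total angular momentum is conserved.
Moments of inertia: I_A = ½(44.8)(0.223)² = 1.114 kg·m²; I_B = (37.6)(0.227)² = 1.937 kg·m².
Taking A's sense as positive: L = (1.114)(671) − (1.937)(2810) = -4697 kg·m²·rpm.
Combined I = 1.114 + 1.937 = 3.051 kg·m².
ω_f = L / I = -4697 / 3.051 = -1539 rpm.
KE_i = ½ΣIω² = 86630 J; KE_f = ½(3.051)(161.2)² = 39640 J.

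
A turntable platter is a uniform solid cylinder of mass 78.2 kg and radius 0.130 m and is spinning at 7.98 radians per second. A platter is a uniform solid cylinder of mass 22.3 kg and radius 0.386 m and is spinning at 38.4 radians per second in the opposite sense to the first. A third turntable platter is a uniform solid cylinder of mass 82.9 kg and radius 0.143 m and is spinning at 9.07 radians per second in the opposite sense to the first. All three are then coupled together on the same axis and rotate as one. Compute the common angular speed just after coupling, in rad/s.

|ω_f| ≈ 20.9 rad/s

No external torque acts about the common axis, so total angular momentum is conserved.
Moments of inertia: I_A = ½(78.2)(0.130)² = 0.6608 kg·m²; I_B = ½(22.3)(0.386)² = 1.661 kg·m²; I_C = ½(82.9)(0.143)² = 0.8476 kg·m².
Taking A's sense as positive: L = (0.6608)(7.98) − (1.661)(38.4) − (0.8476)(9.07) = -66.21 kg·m²·rad/s.
Combined I = 0.6608 + 1.661 + 0.8476 = 3.170 kg·m².
ω_f = L / I = -66.21 / 3.170 = -20.89 rad/s.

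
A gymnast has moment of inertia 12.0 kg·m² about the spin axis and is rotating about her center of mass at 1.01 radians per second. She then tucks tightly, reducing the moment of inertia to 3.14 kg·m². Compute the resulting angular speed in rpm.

ω₂ ≈ 36.9 rpm

With no external torque about the axis, L is conserved: I₁ω₁ = I₂ω₂.
ω₂ = I₁ω₁ / I₂ = (12.00)(1.01 rad/s) / (3.140) = 3.860 rad/s = 36.86 rpm.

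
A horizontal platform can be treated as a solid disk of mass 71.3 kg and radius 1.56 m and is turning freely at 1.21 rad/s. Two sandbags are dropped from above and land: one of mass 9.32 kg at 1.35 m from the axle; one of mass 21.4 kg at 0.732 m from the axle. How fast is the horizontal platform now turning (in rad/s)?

No external torque acts about the axle; L_before = L_after.
I_p = ½(71.3)(1.56)² = 86.76 kg·m².
Added inertia Σmr² = (9.32)(1.35)² + (21.4)(0.732)² = 28.45 kg·m²; I_f = 86.76 + 28.45 = 115.2 kg·m².
ω_f = I_p ω_i / I_f = (86.76)(1.21) / 115.2 = 0.9112 rad/s.

ω_f ≈ 0.911 rad/s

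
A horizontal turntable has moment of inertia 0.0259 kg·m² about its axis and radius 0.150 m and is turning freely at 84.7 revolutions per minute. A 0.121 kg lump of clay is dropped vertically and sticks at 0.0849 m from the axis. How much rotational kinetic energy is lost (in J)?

No external torque acts about the axis; L_before = L_after.
Added inertia Σmr² = (0.121)(0.0849)² = 0.0008722 kg·m²; I_f = 0.02590 + 0.0008722 = 0.02677 kg·m².
ω_f = I_p ω_i / I_f = (0.02590)(84.7) / 0.02677 = 81.94 rpm.
KE_i = ½(0.02590)(8.870 rad/s)² = 1.019 J; KE_f = ½(0.02677)(8.581)² = 0.9856 J.

energy lost ≈ 0.0332 J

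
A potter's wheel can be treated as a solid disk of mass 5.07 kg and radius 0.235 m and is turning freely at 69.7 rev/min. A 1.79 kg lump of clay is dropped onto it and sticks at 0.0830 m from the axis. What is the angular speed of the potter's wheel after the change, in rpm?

ω_f ≈ 64.1 rpm

The added mass arrives with no angular momentum about the axis, and any external torque about the axis is negligible, so the system's angular momentum is conserved.
I_p = ½(5.07)(0.235)² = 0.1400 kg·m².
Added inertia Σmr² = (1.79)(0.0830)² = 0.01233 kg·m²; I_f = 0.1400 + 0.01233 = 0.1523 kg·m².
ω_f = I_p ω_i / I_f = (0.1400)(69.7) / 0.1523 = 64.06 rpm.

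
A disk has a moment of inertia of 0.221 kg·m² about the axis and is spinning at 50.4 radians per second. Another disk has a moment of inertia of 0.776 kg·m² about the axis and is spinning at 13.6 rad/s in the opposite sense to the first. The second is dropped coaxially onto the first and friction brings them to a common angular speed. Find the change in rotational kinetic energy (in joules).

No external torque acts about the common axis, so total angular momentum is conserved.
Taking A's sense as positive: L = (0.2210)(50.4) − (0.7760)(13.6) = 0.5848 kg·m²·rad/s.
Combined I = 0.2210 + 0.7760 = 0.9970 kg·m².
ω_f = L / I = 0.5848 / 0.9970 = 0.5866 rad/s.
KE_i = ½ΣIω² = 352.5 J; KE_f = ½(0.9970)(0.5866)² = 0.1715 J.

ΔKE ≈ -352 J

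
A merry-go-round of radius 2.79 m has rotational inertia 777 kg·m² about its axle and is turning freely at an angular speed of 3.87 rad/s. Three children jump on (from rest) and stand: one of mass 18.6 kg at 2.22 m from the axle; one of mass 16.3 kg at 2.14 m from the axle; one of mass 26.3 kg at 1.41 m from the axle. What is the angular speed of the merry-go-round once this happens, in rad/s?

ω_f ≈ 3.02 rad/s

The added mass arrives with no angular momentum about the axle, and any external torque about the axle is negligible, so the system's angular momentum is conserved.
Added inertia Σmr² = (18.6)(2.22)² + (16.3)(2.14)² + (26.3)(1.41)² = 218.6 kg·m²; I_f = 777.0 + 218.6 = 995.6 kg·m².
ω_f = I_p ω_i / I_f = (777.0)(3.87) / 995.6 = 3.020 rad/s.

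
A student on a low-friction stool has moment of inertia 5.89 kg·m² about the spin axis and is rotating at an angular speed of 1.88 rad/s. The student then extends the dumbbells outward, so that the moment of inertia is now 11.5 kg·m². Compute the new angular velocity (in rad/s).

ω₂ ≈ 0.963 rad/s

With no external torque about the axis, L is conserved: I₁ω₁ = I₂ω₂.
ω₂ = I₁ω₁ / I₂ = (5.890)(1.88 rad/s) / (11.50) = 0.9629 rad/s.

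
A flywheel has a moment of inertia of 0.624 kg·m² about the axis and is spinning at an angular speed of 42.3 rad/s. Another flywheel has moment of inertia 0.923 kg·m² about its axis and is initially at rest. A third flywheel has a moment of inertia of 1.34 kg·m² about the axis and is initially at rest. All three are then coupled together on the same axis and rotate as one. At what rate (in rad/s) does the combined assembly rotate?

The coupling torques are internal; angular momentum about the shared axis is conserved.
Taking A's sense as positive: L = (0.6240)(42.3) = 26.40 kg·m²·rad/s.
Combined I = 0.6240 + 0.9230 + 1.340 = 2.887 kg·m².
ω_f = L / I = 26.40 / 2.887 = 9.143 rad/s.

|ω_f| ≈ 9.14 rad/s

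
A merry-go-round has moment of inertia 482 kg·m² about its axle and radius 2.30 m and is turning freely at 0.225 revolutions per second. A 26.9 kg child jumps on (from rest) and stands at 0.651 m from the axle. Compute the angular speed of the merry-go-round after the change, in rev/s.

ω_f ≈ 0.220 rev/s

The added mass arrives with no angular momentum about the axle, and any external torque about the axle is negligible, so the system's angular momentum is conserved.
Added inertia Σmr² = (26.9)(0.651)² = 11.40 kg·m²; I_f = 482.0 + 11.40 = 493.4 kg·m².
ω_f = I_p ω_i / I_f = (482.0)(0.225) / 493.4 = 0.2198 rev/s.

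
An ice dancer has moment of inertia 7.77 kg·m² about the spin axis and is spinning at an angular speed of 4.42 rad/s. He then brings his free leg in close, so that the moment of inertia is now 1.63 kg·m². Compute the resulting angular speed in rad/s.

ω₂ ≈ 21.1 rad/s

With no external torque about the axis, L is conserved: I₁ω₁ = I₂ω₂.
ω₂ = I₁ω₁ / I₂ = (7.770)(4.42 rad/s) / (1.630) = 21.07 rad/s.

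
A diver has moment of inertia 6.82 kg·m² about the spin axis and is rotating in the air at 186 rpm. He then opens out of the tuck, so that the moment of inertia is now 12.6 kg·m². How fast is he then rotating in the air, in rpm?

With no external torque about the axis, L is conserved: I₁ω₁ = I₂ω₂.
ω₂ = I₁ω₁ / I₂ = (6.820)(186 rpm) / (12.60) = 100.7 rpm.

ω₂ ≈ 101 rpm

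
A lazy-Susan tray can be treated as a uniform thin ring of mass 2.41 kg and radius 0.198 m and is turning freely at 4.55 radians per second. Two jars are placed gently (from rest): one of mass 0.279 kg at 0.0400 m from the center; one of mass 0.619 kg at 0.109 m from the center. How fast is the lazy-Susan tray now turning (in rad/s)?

No external torque acts about the center; L_before = L_after.
I_p = (2.41)(0.198)² = 0.09448 kg·m².
Added inertia Σmr² = (0.279)(0.0400)² + (0.619)(0.109)² = 0.007801 kg·m²; I_f = 0.09448 + 0.007801 = 0.1023 kg·m².
ω_f = I_p ω_i / I_f = (0.09448)(4.55) / 0.1023 = 4.203 rad/s.

ω_f ≈ 4.20 rad/s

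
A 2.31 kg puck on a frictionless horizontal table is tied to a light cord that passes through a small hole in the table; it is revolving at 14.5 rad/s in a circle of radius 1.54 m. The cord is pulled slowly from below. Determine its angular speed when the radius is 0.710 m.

ω₂ ≈ 68.2 rad/s

The constraining force is radial, so m r² ω about the center is conserved.
ω₂ = ω₁ (r₁/r₂)² = (14.5)(1.54/0.710)² = 68.22 rad/s.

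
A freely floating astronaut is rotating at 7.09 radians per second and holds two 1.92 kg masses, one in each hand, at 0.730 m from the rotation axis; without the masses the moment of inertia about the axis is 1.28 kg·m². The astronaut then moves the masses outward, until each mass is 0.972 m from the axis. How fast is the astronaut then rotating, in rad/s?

No external torque acts about the spin axis, so angular momentum is conserved.
I₁ = 1.28 + 2(1.92)(0.730)² = 3.326 kg·m²; I₂ = 1.28 + 2(1.92)(0.972)² = 4.908 kg·m².
ω₂ = I₁ω₁ / I₂ = (3.326)(7.09 rad/s) / (4.908) = 4.805 rad/s.

ω₂ ≈ 4.81 rad/s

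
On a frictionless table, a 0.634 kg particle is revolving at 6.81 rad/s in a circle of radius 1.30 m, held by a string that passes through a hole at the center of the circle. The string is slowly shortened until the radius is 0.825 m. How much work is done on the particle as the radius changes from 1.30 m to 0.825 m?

W ≈ 36.8 J

No torque about the axis ⇒ m r₁² ω₁ = m r₂² ω₂.
ω₂ = ω₁ (r₁/r₂)² = (6.81)(1.30/0.825)² = 16.91 rad/s.
W = ΔKE = ½m(v₂² − v₁²) = 36.85 J.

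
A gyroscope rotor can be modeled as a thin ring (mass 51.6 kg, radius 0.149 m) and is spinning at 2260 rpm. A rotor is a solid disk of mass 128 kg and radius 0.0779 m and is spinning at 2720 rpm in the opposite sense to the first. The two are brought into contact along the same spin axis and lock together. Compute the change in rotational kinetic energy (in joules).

The coupling torques are internal; angular momentum about the shared axis is conserved.
Moments of inertia: I_A = (51.6)(0.149)² = 1.146 kg·m²; I_B = ½(128)(0.0779)² = 0.3884 kg·m².
Taking A's sense as positive: L = (1.146)(2260) − (0.3884)(2720) = 1533 kg·m²·rpm.
Combined I = 1.146 + 0.3884 = 1.534 kg·m².
ω_f = L / I = 1533 / 1.534 = 999.1 rpm.
KE_i = ½ΣIω² = 47840 J; KE_f = ½(1.534)(104.6)² = 8396 J.

ΔKE ≈ -39400 J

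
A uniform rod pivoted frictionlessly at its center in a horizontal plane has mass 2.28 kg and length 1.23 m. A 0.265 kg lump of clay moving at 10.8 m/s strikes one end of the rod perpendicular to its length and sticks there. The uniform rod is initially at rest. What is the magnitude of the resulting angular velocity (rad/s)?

The axle reaction passes through the pivot and exerts no torque about it; angular momentum about the pivot is conserved through the impact.
I_p = (1/12)(2.28)(1.23)² = 0.2875 kg·m². Taking the sense of the lump of clay's angular momentum as positive, L_{lump} = m v R = (0.265)(10.8)(1.23/2) = 1.760 kg·m²/s.
L_i = 0 + 1.760 = 1.760 kg·m²/s.
After sticking, I_f = I_p + m R² = 0.2875 + (0.265)(1.23/2)² = 0.3877 kg·m².
ω_f = L_i / I_f = 1.760 / 0.3877 = 4.540 rad/s.

|ω_f| ≈ 4.54 rad/s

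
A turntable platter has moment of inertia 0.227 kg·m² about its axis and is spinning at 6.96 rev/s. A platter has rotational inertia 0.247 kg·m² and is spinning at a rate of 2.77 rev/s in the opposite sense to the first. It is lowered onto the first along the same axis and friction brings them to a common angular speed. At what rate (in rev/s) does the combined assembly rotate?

|ω_f| ≈ 1.89 rev/s

The coupling torques are internal; angular momentum about the shared axis is conserved.
Taking A's sense as positive: L = (0.2270)(6.96) − (0.2470)(2.77) = 0.8957 kg·m²·rev/s.
Combined I = 0.2270 + 0.2470 = 0.4740 kg·m².
ω_f = L / I = 0.8957 / 0.4740 = 1.890 rev/s.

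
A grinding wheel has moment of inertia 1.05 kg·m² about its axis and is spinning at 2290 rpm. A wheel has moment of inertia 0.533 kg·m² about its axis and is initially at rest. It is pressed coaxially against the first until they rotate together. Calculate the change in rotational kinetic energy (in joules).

ΔKE ≈ -10200 J

No external torque acts about the common axis, so total angular momentum is conserved.
Taking A's sense as positive: L = (1.050)(2290) = 2404 kg·m²·rpm.
Combined I = 1.050 + 0.5330 = 1.583 kg·m².
ω_f = L / I = 2404 / 1.583 = 1519 rpm.
KE_i = ½ΣIω² = 30190 J; KE_f = ½(1.583)(159.1)² = 20030 J.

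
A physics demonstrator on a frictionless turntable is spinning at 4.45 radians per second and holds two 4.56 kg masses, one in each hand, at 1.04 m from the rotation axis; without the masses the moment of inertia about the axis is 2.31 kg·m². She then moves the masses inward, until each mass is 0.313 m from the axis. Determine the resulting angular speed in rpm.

ω₂ ≈ 161 rpm

Angular momentum about the spin axis is conserved since the torque about it is zero.
I₁ = 2.31 + 2(4.56)(1.04)² = 12.17 kg·m²; I₂ = 2.31 + 2(4.56)(0.313)² = 3.203 kg·m².
ω₂ = I₁ω₁ / I₂ = (12.17)(4.45 rad/s) / (3.203) = 16.91 rad/s = 161.5 rpm.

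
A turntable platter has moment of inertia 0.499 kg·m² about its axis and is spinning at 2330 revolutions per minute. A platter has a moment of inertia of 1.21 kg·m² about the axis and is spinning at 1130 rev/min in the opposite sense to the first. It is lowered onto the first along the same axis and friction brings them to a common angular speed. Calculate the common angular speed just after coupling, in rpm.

The coupling torques are internal; angular momentum about the shared axis is conserved.
Taking A's sense as positive: L = (0.4990)(2330) − (1.210)(1130) = -204.6 kg·m²·rpm.
Combined I = 0.4990 + 1.210 = 1.709 kg·m².
ω_f = L / I = -204.6 / 1.709 = -119.7 rpm.

|ω_f| ≈ 120 rpm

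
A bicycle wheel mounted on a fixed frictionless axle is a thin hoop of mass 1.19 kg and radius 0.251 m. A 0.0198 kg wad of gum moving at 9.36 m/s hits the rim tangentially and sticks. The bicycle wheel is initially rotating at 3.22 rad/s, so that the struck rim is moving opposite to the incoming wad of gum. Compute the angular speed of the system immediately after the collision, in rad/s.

About the axle the impulsive forces during the collision are internal, so angular momentum about that axis is conserved.
I_p = (1.19)(0.251)² = 0.07497 kg·m². Taking the sense of the wad of gum's angular momentum as positive, L_{wad} = m v R = (0.0198)(9.36)(0.251) = 0.04652 kg·m²/s.
L_i = −I_p ω_p + m v R = −(0.07497)(3.22) + 0.04652 = -0.1949 kg·m²/s.
After sticking, I_f = I_p + m R² = 0.07497 + (0.0198)(0.251)² = 0.07622 kg·m².
ω_f = L_i / I_f = -0.1949 / 0.07622 = -2.557 rad/s.

|ω_f| ≈ 2.56 rad/s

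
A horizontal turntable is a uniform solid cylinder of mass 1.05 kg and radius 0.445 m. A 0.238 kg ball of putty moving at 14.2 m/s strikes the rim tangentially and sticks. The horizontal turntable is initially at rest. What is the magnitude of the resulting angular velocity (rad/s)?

The axle reaction passes through the axle and exerts no torque about it; angular momentum about the axle is conserved through the impact.
I_p = ½(1.05)(0.445)² = 0.1040 kg·m². Taking the sense of the ball of putty's angular momentum as positive, L_{ball} = m v R = (0.238)(14.2)(0.445) = 1.504 kg·m²/s.
L_i = 0 + 1.504 = 1.504 kg·m²/s.
After sticking, I_f = I_p + m R² = 0.1040 + (0.238)(0.445)² = 0.1511 kg·m².
ω_f = L_i / I_f = 1.504 / 0.1511 = 9.954 rad/s.

|ω_f| ≈ 9.95 rad/s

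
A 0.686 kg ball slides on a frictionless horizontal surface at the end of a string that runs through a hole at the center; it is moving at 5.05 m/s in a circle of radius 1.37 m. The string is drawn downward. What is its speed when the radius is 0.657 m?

v₂ ≈ 10.5 m/s

Central (radial) force ⇒ zero torque about the center ⇒ m v r is constant.
v₂ = v₁ r₁ / r₂ = (5.05)(1.37) / (0.657) = 10.53 m/s.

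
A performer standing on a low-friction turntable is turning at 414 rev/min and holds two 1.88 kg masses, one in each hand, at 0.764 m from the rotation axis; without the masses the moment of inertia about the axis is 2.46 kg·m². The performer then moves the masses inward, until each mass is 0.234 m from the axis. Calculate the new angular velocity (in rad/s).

Angular momentum about the spin axis is conserved since the torque about it is zero.
I₁ = 2.46 + 2(1.88)(0.764)² = 4.655 kg·m²; I₂ = 2.46 + 2(1.88)(0.234)² = 2.666 kg·m².
ω₂ = I₁ω₁ / I₂ = (4.655)(414 rpm) / (2.666) = 722.9 rpm = 75.70 rad/s.

ω₂ ≈ 75.7 rad/s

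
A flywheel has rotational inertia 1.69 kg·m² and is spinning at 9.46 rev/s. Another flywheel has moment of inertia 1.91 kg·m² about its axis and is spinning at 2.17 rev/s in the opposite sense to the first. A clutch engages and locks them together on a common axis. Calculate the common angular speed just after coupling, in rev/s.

No external torque acts about the common axis, so total angular momentum is conserved.
Taking A's sense as positive: L = (1.690)(9.46) − (1.910)(2.17) = 11.84 kg·m²·rev/s.
Combined I = 1.690 + 1.910 = 3.600 kg·m².
ω_f = L / I = 11.84 / 3.600 = 3.290 rev/s.

|ω_f| ≈ 3.29 rev/s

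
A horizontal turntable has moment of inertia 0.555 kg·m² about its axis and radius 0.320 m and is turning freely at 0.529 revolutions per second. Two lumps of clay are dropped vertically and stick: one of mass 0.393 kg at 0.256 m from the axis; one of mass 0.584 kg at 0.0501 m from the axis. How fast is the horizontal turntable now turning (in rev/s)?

ω_f ≈ 0.504 rev/s

The added mass arrives with no angular momentum about the axis, and any external torque about the axis is negligible, so the system's angular momentum is conserved.
Added inertia Σmr² = (0.393)(0.256)² + (0.584)(0.0501)² = 0.02722 kg·m²; I_f = 0.5550 + 0.02722 = 0.5822 kg·m².
ω_f = I_p ω_i / I_f = (0.5550)(0.529) / 0.5822 = 0.5043 rev/s.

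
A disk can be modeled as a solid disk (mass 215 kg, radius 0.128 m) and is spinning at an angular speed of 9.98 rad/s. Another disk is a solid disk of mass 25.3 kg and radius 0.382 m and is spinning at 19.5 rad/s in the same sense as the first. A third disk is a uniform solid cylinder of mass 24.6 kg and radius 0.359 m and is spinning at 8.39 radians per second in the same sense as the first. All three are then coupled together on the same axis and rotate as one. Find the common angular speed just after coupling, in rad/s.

|ω_f| ≈ 12.9 rad/s

No external torque acts about the common axis, so total angular momentum is conserved.
Moments of inertia: I_A = ½(215)(0.128)² = 1.761 kg·m²; I_B = ½(25.3)(0.382)² = 1.846 kg·m²; I_C = ½(24.6)(0.359)² = 1.585 kg·m².
Taking A's sense as positive: L = (1.761)(9.98) + (1.846)(19.5) + (1.585)(8.39) = 66.87 kg·m²·rad/s.
Combined I = 1.761 + 1.846 + 1.585 = 5.192 kg·m².
ω_f = L / I = 66.87 / 5.192 = 12.88 rad/s.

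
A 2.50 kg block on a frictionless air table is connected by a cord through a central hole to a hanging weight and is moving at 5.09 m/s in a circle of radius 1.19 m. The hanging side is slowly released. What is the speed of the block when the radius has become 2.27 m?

v₂ ≈ 2.67 m/s

Central (radial) force ⇒ zero torque about the center ⇒ m v r is constant.
v₂ = v₁ r₁ / r₂ = (5.09)(1.19) / (2.27) = 2.668 m/s.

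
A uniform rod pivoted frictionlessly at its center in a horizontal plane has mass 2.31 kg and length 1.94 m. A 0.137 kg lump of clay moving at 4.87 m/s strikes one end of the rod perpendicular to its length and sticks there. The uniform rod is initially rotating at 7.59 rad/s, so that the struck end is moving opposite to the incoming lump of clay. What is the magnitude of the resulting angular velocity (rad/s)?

About the pivot the impulsive forces during the collision are internal, so angular momentum about that axis is conserved.
I_p = (1/12)(2.31)(1.94)² = 0.7245 kg·m². Taking the sense of the lump of clay's angular momentum as positive, L_{lump} = m v R = (0.137)(4.87)(1.94/2) = 0.6472 kg·m²/s.
L_i = −I_p ω_p + m v R = −(0.7245)(7.59) + 0.6472 = -4.852 kg·m²/s.
After sticking, I_f = I_p + m R² = 0.7245 + (0.137)(1.94/2)² = 0.8534 kg·m².
ω_f = L_i / I_f = -4.852 / 0.8534 = -5.685 rad/s.

|ω_f| ≈ 5.69 rad/s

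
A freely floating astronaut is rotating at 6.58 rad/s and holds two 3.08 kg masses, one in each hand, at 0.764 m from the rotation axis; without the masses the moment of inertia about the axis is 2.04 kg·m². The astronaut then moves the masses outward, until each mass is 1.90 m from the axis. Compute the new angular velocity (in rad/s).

With no external torque about the axis, L is conserved: I₁ω₁ = I₂ω₂.
I₁ = 2.04 + 2(3.08)(0.764)² = 5.636 kg·m²; I₂ = 2.04 + 2(3.08)(1.90)² = 24.28 kg·m².
ω₂ = I₁ω₁ / I₂ = (5.636)(6.58 rad/s) / (24.28) = 1.527 rad/s.

ω₂ ≈ 1.53 rad/s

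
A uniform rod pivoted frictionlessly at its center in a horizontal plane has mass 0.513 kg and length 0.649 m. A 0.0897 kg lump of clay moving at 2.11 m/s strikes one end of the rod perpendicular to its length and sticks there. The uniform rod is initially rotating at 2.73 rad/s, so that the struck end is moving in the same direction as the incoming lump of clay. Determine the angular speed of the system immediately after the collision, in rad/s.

|ω_f| ≈ 4.03 rad/s

About the pivot the impulsive forces during the collision are internal, so angular momentum about that axis is conserved.
I_p = (1/12)(0.513)(0.649)² = 0.01801 kg·m². Taking the sense of the lump of clay's angular momentum as positive, L_{lump} = m v R = (0.0897)(2.11)(0.649/2) = 0.06142 kg·m²/s.
L_i = +I_p ω_p + m v R = +(0.01801)(2.73) + 0.06142 = 0.1106 kg·m²/s.
After sticking, I_f = I_p + m R² = 0.01801 + (0.0897)(0.649/2)² = 0.02745 kg·m².
ω_f = L_i / I_f = 0.1106 / 0.02745 = 4.028 rad/s.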